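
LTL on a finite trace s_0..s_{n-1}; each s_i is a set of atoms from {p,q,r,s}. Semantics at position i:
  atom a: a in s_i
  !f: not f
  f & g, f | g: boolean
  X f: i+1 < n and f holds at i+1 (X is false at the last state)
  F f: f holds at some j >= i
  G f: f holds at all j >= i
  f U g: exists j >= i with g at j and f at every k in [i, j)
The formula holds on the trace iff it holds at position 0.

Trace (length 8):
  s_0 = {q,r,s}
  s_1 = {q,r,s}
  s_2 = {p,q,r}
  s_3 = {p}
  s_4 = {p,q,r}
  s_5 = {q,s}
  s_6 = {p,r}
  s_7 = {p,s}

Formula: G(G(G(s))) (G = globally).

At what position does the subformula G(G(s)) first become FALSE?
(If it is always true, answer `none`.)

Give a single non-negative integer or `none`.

Answer: 0

Derivation:
s_0={q,r,s}: G(G(s))=False G(s)=False s=True
s_1={q,r,s}: G(G(s))=False G(s)=False s=True
s_2={p,q,r}: G(G(s))=False G(s)=False s=False
s_3={p}: G(G(s))=False G(s)=False s=False
s_4={p,q,r}: G(G(s))=False G(s)=False s=False
s_5={q,s}: G(G(s))=False G(s)=False s=True
s_6={p,r}: G(G(s))=False G(s)=False s=False
s_7={p,s}: G(G(s))=True G(s)=True s=True
G(G(G(s))) holds globally = False
First violation at position 0.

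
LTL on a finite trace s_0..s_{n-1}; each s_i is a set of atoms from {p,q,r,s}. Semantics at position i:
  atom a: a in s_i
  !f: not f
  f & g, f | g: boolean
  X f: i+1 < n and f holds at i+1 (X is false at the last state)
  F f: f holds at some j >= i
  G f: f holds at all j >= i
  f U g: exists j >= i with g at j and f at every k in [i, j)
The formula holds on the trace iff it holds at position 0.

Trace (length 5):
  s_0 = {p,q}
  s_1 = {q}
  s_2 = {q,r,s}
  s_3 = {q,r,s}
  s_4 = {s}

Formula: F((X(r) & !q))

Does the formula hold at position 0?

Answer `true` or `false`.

s_0={p,q}: F((X(r) & !q))=False (X(r) & !q)=False X(r)=False r=False !q=False q=True
s_1={q}: F((X(r) & !q))=False (X(r) & !q)=False X(r)=True r=False !q=False q=True
s_2={q,r,s}: F((X(r) & !q))=False (X(r) & !q)=False X(r)=True r=True !q=False q=True
s_3={q,r,s}: F((X(r) & !q))=False (X(r) & !q)=False X(r)=False r=True !q=False q=True
s_4={s}: F((X(r) & !q))=False (X(r) & !q)=False X(r)=False r=False !q=True q=False

Answer: false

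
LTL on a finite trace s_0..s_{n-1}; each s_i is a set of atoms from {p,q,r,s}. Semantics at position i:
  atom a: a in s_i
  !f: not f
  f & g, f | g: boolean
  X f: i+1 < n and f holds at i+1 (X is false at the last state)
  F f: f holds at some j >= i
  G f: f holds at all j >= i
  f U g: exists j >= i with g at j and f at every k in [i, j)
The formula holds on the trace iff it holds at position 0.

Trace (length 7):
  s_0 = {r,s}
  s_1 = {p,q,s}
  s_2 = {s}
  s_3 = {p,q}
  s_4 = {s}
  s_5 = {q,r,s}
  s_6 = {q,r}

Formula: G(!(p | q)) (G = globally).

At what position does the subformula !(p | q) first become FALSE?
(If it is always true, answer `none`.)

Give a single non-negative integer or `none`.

s_0={r,s}: !(p | q)=True (p | q)=False p=False q=False
s_1={p,q,s}: !(p | q)=False (p | q)=True p=True q=True
s_2={s}: !(p | q)=True (p | q)=False p=False q=False
s_3={p,q}: !(p | q)=False (p | q)=True p=True q=True
s_4={s}: !(p | q)=True (p | q)=False p=False q=False
s_5={q,r,s}: !(p | q)=False (p | q)=True p=False q=True
s_6={q,r}: !(p | q)=False (p | q)=True p=False q=True
G(!(p | q)) holds globally = False
First violation at position 1.

Answer: 1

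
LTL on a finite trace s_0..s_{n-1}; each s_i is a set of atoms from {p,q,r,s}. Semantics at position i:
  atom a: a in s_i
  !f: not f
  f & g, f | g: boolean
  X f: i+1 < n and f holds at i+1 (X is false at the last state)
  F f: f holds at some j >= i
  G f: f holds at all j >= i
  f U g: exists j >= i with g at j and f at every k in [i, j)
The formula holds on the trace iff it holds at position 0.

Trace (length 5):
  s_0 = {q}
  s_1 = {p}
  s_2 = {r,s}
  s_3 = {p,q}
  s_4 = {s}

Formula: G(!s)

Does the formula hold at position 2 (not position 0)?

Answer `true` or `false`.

Answer: false

Derivation:
s_0={q}: G(!s)=False !s=True s=False
s_1={p}: G(!s)=False !s=True s=False
s_2={r,s}: G(!s)=False !s=False s=True
s_3={p,q}: G(!s)=False !s=True s=False
s_4={s}: G(!s)=False !s=False s=True
Evaluating at position 2: result = False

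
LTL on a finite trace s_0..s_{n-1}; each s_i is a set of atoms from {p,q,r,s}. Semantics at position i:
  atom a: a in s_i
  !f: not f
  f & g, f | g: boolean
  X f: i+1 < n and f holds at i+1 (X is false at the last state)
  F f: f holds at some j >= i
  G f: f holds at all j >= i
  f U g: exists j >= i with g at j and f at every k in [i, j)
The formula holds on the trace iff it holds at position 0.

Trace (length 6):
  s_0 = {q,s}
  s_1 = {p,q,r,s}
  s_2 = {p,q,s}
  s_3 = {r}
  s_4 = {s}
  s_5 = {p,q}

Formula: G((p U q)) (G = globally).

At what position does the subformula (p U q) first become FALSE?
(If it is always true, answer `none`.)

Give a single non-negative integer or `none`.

s_0={q,s}: (p U q)=True p=False q=True
s_1={p,q,r,s}: (p U q)=True p=True q=True
s_2={p,q,s}: (p U q)=True p=True q=True
s_3={r}: (p U q)=False p=False q=False
s_4={s}: (p U q)=False p=False q=False
s_5={p,q}: (p U q)=True p=True q=True
G((p U q)) holds globally = False
First violation at position 3.

Answer: 3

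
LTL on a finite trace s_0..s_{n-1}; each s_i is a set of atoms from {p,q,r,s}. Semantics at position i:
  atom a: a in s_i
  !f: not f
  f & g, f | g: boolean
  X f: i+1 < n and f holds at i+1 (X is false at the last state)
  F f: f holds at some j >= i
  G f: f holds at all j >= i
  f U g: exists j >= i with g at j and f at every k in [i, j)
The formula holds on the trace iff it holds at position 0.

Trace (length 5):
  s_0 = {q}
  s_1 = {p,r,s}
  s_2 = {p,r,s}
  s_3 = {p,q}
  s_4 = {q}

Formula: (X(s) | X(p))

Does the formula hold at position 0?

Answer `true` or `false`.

Answer: true

Derivation:
s_0={q}: (X(s) | X(p))=True X(s)=True s=False X(p)=True p=False
s_1={p,r,s}: (X(s) | X(p))=True X(s)=True s=True X(p)=True p=True
s_2={p,r,s}: (X(s) | X(p))=True X(s)=False s=True X(p)=True p=True
s_3={p,q}: (X(s) | X(p))=False X(s)=False s=False X(p)=False p=True
s_4={q}: (X(s) | X(p))=False X(s)=False s=False X(p)=False p=False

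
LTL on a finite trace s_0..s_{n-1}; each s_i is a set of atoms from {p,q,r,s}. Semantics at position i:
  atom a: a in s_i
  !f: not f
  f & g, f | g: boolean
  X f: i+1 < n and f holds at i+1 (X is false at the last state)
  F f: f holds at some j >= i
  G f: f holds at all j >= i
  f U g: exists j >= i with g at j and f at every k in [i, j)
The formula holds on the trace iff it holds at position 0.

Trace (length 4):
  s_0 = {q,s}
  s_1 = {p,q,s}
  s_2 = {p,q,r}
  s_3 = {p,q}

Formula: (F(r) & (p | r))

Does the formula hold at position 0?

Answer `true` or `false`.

Answer: false

Derivation:
s_0={q,s}: (F(r) & (p | r))=False F(r)=True r=False (p | r)=False p=False
s_1={p,q,s}: (F(r) & (p | r))=True F(r)=True r=False (p | r)=True p=True
s_2={p,q,r}: (F(r) & (p | r))=True F(r)=True r=True (p | r)=True p=True
s_3={p,q}: (F(r) & (p | r))=False F(r)=False r=False (p | r)=True p=True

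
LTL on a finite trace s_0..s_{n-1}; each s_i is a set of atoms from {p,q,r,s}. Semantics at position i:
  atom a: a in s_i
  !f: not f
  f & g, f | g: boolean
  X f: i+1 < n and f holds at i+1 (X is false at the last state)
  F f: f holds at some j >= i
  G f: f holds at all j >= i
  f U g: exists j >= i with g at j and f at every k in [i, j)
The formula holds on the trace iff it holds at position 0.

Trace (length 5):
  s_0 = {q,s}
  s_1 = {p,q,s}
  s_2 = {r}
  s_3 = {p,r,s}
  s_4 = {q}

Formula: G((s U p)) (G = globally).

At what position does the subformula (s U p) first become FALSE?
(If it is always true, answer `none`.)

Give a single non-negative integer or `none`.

Answer: 2

Derivation:
s_0={q,s}: (s U p)=True s=True p=False
s_1={p,q,s}: (s U p)=True s=True p=True
s_2={r}: (s U p)=False s=False p=False
s_3={p,r,s}: (s U p)=True s=True p=True
s_4={q}: (s U p)=False s=False p=False
G((s U p)) holds globally = False
First violation at position 2.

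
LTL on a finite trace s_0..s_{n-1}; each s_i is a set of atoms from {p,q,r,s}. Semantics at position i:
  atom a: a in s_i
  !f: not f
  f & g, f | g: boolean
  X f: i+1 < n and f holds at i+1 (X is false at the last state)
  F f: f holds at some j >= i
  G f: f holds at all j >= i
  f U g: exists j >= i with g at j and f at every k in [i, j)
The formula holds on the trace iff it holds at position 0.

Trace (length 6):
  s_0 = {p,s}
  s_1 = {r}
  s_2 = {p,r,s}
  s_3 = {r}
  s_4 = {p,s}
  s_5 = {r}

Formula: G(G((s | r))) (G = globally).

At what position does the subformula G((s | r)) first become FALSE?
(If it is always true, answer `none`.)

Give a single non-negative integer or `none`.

s_0={p,s}: G((s | r))=True (s | r)=True s=True r=False
s_1={r}: G((s | r))=True (s | r)=True s=False r=True
s_2={p,r,s}: G((s | r))=True (s | r)=True s=True r=True
s_3={r}: G((s | r))=True (s | r)=True s=False r=True
s_4={p,s}: G((s | r))=True (s | r)=True s=True r=False
s_5={r}: G((s | r))=True (s | r)=True s=False r=True
G(G((s | r))) holds globally = True
No violation — formula holds at every position.

Answer: none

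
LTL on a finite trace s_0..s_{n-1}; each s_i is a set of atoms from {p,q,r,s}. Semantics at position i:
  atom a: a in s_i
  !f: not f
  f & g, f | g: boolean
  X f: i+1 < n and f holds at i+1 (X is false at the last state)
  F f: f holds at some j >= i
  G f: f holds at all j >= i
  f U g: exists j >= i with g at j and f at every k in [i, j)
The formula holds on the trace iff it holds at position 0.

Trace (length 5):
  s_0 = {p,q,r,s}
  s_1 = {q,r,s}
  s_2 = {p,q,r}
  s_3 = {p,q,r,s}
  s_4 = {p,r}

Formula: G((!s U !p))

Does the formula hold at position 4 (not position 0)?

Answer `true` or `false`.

Answer: false

Derivation:
s_0={p,q,r,s}: G((!s U !p))=False (!s U !p)=False !s=False s=True !p=False p=True
s_1={q,r,s}: G((!s U !p))=False (!s U !p)=True !s=False s=True !p=True p=False
s_2={p,q,r}: G((!s U !p))=False (!s U !p)=False !s=True s=False !p=False p=True
s_3={p,q,r,s}: G((!s U !p))=False (!s U !p)=False !s=False s=True !p=False p=True
s_4={p,r}: G((!s U !p))=False (!s U !p)=False !s=True s=False !p=False p=True
Evaluating at position 4: result = False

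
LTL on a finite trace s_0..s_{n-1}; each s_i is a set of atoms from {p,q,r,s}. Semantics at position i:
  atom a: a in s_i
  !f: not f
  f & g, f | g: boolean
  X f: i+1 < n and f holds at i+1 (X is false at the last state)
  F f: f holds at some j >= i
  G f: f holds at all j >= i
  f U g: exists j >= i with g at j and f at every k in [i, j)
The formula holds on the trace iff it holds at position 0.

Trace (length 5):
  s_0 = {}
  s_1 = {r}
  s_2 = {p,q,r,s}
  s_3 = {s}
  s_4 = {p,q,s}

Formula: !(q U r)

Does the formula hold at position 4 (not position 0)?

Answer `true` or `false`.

Answer: true

Derivation:
s_0={}: !(q U r)=True (q U r)=False q=False r=False
s_1={r}: !(q U r)=False (q U r)=True q=False r=True
s_2={p,q,r,s}: !(q U r)=False (q U r)=True q=True r=True
s_3={s}: !(q U r)=True (q U r)=False q=False r=False
s_4={p,q,s}: !(q U r)=True (q U r)=False q=True r=False
Evaluating at position 4: result = True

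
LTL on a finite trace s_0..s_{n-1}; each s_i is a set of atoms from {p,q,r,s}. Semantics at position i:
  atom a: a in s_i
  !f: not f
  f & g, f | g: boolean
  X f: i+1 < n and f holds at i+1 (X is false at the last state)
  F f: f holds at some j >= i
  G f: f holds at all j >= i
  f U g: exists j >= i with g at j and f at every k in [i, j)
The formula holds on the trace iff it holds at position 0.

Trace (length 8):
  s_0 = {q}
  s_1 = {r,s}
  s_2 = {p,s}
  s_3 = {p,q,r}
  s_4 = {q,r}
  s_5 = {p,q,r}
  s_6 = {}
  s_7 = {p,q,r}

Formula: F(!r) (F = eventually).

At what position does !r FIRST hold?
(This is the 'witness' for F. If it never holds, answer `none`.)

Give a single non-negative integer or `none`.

s_0={q}: !r=True r=False
s_1={r,s}: !r=False r=True
s_2={p,s}: !r=True r=False
s_3={p,q,r}: !r=False r=True
s_4={q,r}: !r=False r=True
s_5={p,q,r}: !r=False r=True
s_6={}: !r=True r=False
s_7={p,q,r}: !r=False r=True
F(!r) holds; first witness at position 0.

Answer: 0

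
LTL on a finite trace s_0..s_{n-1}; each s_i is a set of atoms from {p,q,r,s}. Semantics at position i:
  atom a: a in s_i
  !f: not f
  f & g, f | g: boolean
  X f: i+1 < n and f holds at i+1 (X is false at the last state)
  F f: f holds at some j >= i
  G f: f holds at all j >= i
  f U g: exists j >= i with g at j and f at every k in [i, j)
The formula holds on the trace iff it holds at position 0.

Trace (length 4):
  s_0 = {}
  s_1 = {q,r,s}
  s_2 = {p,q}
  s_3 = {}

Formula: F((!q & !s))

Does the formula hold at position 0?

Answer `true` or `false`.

Answer: true

Derivation:
s_0={}: F((!q & !s))=True (!q & !s)=True !q=True q=False !s=True s=False
s_1={q,r,s}: F((!q & !s))=True (!q & !s)=False !q=False q=True !s=False s=True
s_2={p,q}: F((!q & !s))=True (!q & !s)=False !q=False q=True !s=True s=False
s_3={}: F((!q & !s))=True (!q & !s)=True !q=True q=False !s=True s=False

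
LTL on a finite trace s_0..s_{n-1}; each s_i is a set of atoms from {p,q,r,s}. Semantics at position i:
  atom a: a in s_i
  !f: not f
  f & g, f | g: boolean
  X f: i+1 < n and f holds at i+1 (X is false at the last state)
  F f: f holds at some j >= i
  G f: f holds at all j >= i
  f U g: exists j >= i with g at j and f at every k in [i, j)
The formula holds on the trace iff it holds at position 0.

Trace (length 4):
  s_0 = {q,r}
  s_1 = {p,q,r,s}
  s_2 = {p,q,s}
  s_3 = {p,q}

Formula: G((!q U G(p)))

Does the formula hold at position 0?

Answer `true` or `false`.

Answer: false

Derivation:
s_0={q,r}: G((!q U G(p)))=False (!q U G(p))=False !q=False q=True G(p)=False p=False
s_1={p,q,r,s}: G((!q U G(p)))=True (!q U G(p))=True !q=False q=True G(p)=True p=True
s_2={p,q,s}: G((!q U G(p)))=True (!q U G(p))=True !q=False q=True G(p)=True p=True
s_3={p,q}: G((!q U G(p)))=True (!q U G(p))=True !q=False q=True G(p)=True p=True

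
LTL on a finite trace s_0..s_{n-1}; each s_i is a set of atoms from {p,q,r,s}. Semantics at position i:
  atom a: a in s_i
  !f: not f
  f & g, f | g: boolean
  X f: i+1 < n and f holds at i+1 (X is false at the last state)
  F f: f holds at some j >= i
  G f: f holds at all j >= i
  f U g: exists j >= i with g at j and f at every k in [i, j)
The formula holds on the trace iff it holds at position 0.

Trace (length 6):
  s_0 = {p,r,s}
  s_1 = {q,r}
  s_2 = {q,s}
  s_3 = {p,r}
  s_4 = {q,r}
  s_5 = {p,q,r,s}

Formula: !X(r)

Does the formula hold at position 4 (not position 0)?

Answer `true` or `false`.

Answer: false

Derivation:
s_0={p,r,s}: !X(r)=False X(r)=True r=True
s_1={q,r}: !X(r)=True X(r)=False r=True
s_2={q,s}: !X(r)=False X(r)=True r=False
s_3={p,r}: !X(r)=False X(r)=True r=True
s_4={q,r}: !X(r)=False X(r)=True r=True
s_5={p,q,r,s}: !X(r)=True X(r)=False r=True
Evaluating at position 4: result = False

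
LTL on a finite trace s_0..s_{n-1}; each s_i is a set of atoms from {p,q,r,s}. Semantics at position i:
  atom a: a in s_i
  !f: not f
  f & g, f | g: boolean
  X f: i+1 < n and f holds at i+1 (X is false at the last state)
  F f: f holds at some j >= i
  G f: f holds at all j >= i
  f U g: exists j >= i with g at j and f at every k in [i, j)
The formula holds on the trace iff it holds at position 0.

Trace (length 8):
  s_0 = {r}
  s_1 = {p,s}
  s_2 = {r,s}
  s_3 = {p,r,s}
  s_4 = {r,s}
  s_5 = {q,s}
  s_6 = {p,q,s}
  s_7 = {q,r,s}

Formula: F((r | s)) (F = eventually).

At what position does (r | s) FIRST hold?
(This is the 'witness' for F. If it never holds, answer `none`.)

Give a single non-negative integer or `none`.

s_0={r}: (r | s)=True r=True s=False
s_1={p,s}: (r | s)=True r=False s=True
s_2={r,s}: (r | s)=True r=True s=True
s_3={p,r,s}: (r | s)=True r=True s=True
s_4={r,s}: (r | s)=True r=True s=True
s_5={q,s}: (r | s)=True r=False s=True
s_6={p,q,s}: (r | s)=True r=False s=True
s_7={q,r,s}: (r | s)=True r=True s=True
F((r | s)) holds; first witness at position 0.

Answer: 0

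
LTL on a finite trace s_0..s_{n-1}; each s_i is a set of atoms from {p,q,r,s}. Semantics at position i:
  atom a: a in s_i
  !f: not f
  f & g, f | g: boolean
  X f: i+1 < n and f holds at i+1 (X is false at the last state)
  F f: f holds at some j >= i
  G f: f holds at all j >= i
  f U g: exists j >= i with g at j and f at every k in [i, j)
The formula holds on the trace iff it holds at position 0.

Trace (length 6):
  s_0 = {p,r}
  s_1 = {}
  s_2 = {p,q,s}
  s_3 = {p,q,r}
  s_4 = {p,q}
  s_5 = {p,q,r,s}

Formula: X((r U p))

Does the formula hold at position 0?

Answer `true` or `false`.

Answer: false

Derivation:
s_0={p,r}: X((r U p))=False (r U p)=True r=True p=True
s_1={}: X((r U p))=True (r U p)=False r=False p=False
s_2={p,q,s}: X((r U p))=True (r U p)=True r=False p=True
s_3={p,q,r}: X((r U p))=True (r U p)=True r=True p=True
s_4={p,q}: X((r U p))=True (r U p)=True r=False p=True
s_5={p,q,r,s}: X((r U p))=False (r U p)=True r=True p=True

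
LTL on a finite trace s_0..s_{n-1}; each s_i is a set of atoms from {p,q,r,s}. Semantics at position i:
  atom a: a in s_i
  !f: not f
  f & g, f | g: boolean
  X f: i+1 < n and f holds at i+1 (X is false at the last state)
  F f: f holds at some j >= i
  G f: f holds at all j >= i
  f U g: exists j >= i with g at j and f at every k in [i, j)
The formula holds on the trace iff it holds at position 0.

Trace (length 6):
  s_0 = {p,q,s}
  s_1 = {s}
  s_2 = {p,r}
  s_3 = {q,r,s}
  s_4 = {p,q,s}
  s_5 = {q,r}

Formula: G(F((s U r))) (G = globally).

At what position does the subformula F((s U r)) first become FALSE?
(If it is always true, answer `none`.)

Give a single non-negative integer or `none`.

s_0={p,q,s}: F((s U r))=True (s U r)=True s=True r=False
s_1={s}: F((s U r))=True (s U r)=True s=True r=False
s_2={p,r}: F((s U r))=True (s U r)=True s=False r=True
s_3={q,r,s}: F((s U r))=True (s U r)=True s=True r=True
s_4={p,q,s}: F((s U r))=True (s U r)=True s=True r=False
s_5={q,r}: F((s U r))=True (s U r)=True s=False r=True
G(F((s U r))) holds globally = True
No violation — formula holds at every position.

Answer: none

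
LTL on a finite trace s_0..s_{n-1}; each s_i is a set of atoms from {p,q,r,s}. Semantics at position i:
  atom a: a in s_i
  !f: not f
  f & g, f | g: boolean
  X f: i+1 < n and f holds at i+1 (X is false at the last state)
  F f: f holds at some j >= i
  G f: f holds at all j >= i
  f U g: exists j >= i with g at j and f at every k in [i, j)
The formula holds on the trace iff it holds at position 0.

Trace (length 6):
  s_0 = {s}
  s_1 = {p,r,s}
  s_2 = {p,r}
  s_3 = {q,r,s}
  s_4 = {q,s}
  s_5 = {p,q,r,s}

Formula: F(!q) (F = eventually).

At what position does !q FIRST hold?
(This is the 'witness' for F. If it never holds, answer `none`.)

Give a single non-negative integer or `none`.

s_0={s}: !q=True q=False
s_1={p,r,s}: !q=True q=False
s_2={p,r}: !q=True q=False
s_3={q,r,s}: !q=False q=True
s_4={q,s}: !q=False q=True
s_5={p,q,r,s}: !q=False q=True
F(!q) holds; first witness at position 0.

Answer: 0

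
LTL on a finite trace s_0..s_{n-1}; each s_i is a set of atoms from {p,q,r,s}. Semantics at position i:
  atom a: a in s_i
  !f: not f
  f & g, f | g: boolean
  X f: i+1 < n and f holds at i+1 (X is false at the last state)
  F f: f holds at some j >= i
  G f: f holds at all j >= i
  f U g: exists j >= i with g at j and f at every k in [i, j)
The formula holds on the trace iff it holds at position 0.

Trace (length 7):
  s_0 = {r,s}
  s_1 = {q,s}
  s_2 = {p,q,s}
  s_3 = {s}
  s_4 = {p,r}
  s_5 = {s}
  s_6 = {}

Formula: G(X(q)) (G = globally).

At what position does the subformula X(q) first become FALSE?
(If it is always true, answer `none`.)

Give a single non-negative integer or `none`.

Answer: 2

Derivation:
s_0={r,s}: X(q)=True q=False
s_1={q,s}: X(q)=True q=True
s_2={p,q,s}: X(q)=False q=True
s_3={s}: X(q)=False q=False
s_4={p,r}: X(q)=False q=False
s_5={s}: X(q)=False q=False
s_6={}: X(q)=False q=False
G(X(q)) holds globally = False
First violation at position 2.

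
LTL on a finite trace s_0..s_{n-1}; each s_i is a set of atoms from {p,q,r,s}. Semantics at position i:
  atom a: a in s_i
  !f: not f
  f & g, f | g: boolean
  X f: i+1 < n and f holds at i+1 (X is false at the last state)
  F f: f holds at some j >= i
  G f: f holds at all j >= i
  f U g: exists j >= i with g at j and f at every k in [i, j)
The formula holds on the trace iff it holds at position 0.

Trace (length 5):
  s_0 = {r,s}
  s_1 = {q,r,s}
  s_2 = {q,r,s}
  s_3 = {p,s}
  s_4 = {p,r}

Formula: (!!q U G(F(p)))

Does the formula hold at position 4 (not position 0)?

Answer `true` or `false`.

s_0={r,s}: (!!q U G(F(p)))=True !!q=False !q=True q=False G(F(p))=True F(p)=True p=False
s_1={q,r,s}: (!!q U G(F(p)))=True !!q=True !q=False q=True G(F(p))=True F(p)=True p=False
s_2={q,r,s}: (!!q U G(F(p)))=True !!q=True !q=False q=True G(F(p))=True F(p)=True p=False
s_3={p,s}: (!!q U G(F(p)))=True !!q=False !q=True q=False G(F(p))=True F(p)=True p=True
s_4={p,r}: (!!q U G(F(p)))=True !!q=False !q=True q=False G(F(p))=True F(p)=True p=True
Evaluating at position 4: result = True

Answer: true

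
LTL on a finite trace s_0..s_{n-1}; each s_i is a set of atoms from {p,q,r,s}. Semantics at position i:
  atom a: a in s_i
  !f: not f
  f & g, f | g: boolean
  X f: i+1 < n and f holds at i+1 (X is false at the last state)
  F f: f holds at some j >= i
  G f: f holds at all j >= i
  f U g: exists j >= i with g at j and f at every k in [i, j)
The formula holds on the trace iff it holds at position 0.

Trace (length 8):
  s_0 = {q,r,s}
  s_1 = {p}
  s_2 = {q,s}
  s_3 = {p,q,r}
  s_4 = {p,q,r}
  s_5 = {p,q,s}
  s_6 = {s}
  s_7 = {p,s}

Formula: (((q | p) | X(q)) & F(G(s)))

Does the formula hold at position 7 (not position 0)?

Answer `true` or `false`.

s_0={q,r,s}: (((q | p) | X(q)) & F(G(s)))=True ((q | p) | X(q))=True (q | p)=True q=True p=False X(q)=False F(G(s))=True G(s)=False s=True
s_1={p}: (((q | p) | X(q)) & F(G(s)))=True ((q | p) | X(q))=True (q | p)=True q=False p=True X(q)=True F(G(s))=True G(s)=False s=False
s_2={q,s}: (((q | p) | X(q)) & F(G(s)))=True ((q | p) | X(q))=True (q | p)=True q=True p=False X(q)=True F(G(s))=True G(s)=False s=True
s_3={p,q,r}: (((q | p) | X(q)) & F(G(s)))=True ((q | p) | X(q))=True (q | p)=True q=True p=True X(q)=True F(G(s))=True G(s)=False s=False
s_4={p,q,r}: (((q | p) | X(q)) & F(G(s)))=True ((q | p) | X(q))=True (q | p)=True q=True p=True X(q)=True F(G(s))=True G(s)=False s=False
s_5={p,q,s}: (((q | p) | X(q)) & F(G(s)))=True ((q | p) | X(q))=True (q | p)=True q=True p=True X(q)=False F(G(s))=True G(s)=True s=True
s_6={s}: (((q | p) | X(q)) & F(G(s)))=False ((q | p) | X(q))=False (q | p)=False q=False p=False X(q)=False F(G(s))=True G(s)=True s=True
s_7={p,s}: (((q | p) | X(q)) & F(G(s)))=True ((q | p) | X(q))=True (q | p)=True q=False p=True X(q)=False F(G(s))=True G(s)=True s=True
Evaluating at position 7: result = True

Answer: true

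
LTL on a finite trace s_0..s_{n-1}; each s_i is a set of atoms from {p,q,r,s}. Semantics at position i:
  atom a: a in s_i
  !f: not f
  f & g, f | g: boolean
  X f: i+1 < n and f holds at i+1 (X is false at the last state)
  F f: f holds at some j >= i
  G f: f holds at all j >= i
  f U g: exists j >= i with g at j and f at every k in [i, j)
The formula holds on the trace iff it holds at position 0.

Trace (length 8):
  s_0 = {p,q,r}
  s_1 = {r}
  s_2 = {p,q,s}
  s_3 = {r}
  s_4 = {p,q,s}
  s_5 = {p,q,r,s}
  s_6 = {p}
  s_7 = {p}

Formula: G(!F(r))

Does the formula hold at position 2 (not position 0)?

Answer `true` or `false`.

s_0={p,q,r}: G(!F(r))=False !F(r)=False F(r)=True r=True
s_1={r}: G(!F(r))=False !F(r)=False F(r)=True r=True
s_2={p,q,s}: G(!F(r))=False !F(r)=False F(r)=True r=False
s_3={r}: G(!F(r))=False !F(r)=False F(r)=True r=True
s_4={p,q,s}: G(!F(r))=False !F(r)=False F(r)=True r=False
s_5={p,q,r,s}: G(!F(r))=False !F(r)=False F(r)=True r=True
s_6={p}: G(!F(r))=True !F(r)=True F(r)=False r=False
s_7={p}: G(!F(r))=True !F(r)=True F(r)=False r=False
Evaluating at position 2: result = False

Answer: false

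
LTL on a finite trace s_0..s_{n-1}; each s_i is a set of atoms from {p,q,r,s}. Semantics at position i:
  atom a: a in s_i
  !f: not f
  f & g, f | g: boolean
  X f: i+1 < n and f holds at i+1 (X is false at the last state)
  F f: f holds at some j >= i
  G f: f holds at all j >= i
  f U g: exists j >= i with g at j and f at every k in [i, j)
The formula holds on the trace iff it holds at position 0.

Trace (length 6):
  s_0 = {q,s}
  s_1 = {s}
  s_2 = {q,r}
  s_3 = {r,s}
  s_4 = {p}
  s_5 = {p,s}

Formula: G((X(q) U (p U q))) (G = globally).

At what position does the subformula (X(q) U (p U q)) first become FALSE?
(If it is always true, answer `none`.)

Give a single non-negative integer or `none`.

Answer: 3

Derivation:
s_0={q,s}: (X(q) U (p U q))=True X(q)=False q=True (p U q)=True p=False
s_1={s}: (X(q) U (p U q))=True X(q)=True q=False (p U q)=False p=False
s_2={q,r}: (X(q) U (p U q))=True X(q)=False q=True (p U q)=True p=False
s_3={r,s}: (X(q) U (p U q))=False X(q)=False q=False (p U q)=False p=False
s_4={p}: (X(q) U (p U q))=False X(q)=False q=False (p U q)=False p=True
s_5={p,s}: (X(q) U (p U q))=False X(q)=False q=False (p U q)=False p=True
G((X(q) U (p U q))) holds globally = False
First violation at position 3.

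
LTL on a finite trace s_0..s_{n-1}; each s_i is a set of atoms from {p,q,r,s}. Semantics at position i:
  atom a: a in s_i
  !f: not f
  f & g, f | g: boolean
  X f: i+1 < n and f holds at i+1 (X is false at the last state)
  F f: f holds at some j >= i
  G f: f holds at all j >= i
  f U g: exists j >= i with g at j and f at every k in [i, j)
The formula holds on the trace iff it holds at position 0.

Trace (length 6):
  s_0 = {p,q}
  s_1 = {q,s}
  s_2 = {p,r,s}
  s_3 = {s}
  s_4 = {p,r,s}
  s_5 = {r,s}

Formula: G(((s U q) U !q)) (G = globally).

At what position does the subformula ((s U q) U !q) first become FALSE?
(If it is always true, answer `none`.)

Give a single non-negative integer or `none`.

s_0={p,q}: ((s U q) U !q)=True (s U q)=True s=False q=True !q=False
s_1={q,s}: ((s U q) U !q)=True (s U q)=True s=True q=True !q=False
s_2={p,r,s}: ((s U q) U !q)=True (s U q)=False s=True q=False !q=True
s_3={s}: ((s U q) U !q)=True (s U q)=False s=True q=False !q=True
s_4={p,r,s}: ((s U q) U !q)=True (s U q)=False s=True q=False !q=True
s_5={r,s}: ((s U q) U !q)=True (s U q)=False s=True q=False !q=True
G(((s U q) U !q)) holds globally = True
No violation — formula holds at every position.

Answer: none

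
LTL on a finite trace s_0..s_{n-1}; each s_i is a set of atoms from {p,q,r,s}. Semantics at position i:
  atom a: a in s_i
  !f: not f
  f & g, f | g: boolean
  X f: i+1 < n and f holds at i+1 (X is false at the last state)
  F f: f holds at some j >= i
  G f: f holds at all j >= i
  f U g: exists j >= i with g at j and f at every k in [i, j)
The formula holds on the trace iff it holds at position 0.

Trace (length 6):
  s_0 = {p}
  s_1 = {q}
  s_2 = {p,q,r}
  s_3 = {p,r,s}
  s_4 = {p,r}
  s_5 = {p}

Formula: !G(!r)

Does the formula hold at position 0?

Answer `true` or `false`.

s_0={p}: !G(!r)=True G(!r)=False !r=True r=False
s_1={q}: !G(!r)=True G(!r)=False !r=True r=False
s_2={p,q,r}: !G(!r)=True G(!r)=False !r=False r=True
s_3={p,r,s}: !G(!r)=True G(!r)=False !r=False r=True
s_4={p,r}: !G(!r)=True G(!r)=False !r=False r=True
s_5={p}: !G(!r)=False G(!r)=True !r=True r=False

Answer: true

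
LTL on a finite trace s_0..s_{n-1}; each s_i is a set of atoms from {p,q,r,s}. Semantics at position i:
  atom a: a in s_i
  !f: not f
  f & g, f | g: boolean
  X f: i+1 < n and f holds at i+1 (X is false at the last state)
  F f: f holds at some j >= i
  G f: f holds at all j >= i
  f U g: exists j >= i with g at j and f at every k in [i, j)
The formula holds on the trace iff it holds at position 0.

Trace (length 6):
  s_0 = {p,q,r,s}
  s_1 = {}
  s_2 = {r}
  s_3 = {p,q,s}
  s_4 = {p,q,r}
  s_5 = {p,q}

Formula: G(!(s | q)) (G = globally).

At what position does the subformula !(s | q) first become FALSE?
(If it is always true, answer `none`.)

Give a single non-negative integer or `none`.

s_0={p,q,r,s}: !(s | q)=False (s | q)=True s=True q=True
s_1={}: !(s | q)=True (s | q)=False s=False q=False
s_2={r}: !(s | q)=True (s | q)=False s=False q=False
s_3={p,q,s}: !(s | q)=False (s | q)=True s=True q=True
s_4={p,q,r}: !(s | q)=False (s | q)=True s=False q=True
s_5={p,q}: !(s | q)=False (s | q)=True s=False q=True
G(!(s | q)) holds globally = False
First violation at position 0.

Answer: 0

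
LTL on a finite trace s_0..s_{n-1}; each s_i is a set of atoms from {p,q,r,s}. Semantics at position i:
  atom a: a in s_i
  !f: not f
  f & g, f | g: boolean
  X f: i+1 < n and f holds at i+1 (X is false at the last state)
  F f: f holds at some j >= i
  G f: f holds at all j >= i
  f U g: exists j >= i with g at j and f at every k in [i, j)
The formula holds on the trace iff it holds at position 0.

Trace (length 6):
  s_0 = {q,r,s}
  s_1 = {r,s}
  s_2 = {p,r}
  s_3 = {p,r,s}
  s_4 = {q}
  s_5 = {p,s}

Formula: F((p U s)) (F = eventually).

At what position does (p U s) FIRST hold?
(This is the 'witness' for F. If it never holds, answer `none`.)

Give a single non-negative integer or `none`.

s_0={q,r,s}: (p U s)=True p=False s=True
s_1={r,s}: (p U s)=True p=False s=True
s_2={p,r}: (p U s)=True p=True s=False
s_3={p,r,s}: (p U s)=True p=True s=True
s_4={q}: (p U s)=False p=False s=False
s_5={p,s}: (p U s)=True p=True s=True
F((p U s)) holds; first witness at position 0.

Answer: 0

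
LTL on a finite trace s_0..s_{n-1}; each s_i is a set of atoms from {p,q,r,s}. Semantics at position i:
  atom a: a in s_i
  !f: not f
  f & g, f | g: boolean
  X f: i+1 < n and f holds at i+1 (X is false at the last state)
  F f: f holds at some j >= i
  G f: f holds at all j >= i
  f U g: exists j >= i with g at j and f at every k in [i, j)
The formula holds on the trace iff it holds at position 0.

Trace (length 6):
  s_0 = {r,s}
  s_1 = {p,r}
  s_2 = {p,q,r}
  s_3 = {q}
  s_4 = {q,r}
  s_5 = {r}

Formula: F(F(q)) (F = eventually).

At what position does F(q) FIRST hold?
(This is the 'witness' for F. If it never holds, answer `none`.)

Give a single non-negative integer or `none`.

s_0={r,s}: F(q)=True q=False
s_1={p,r}: F(q)=True q=False
s_2={p,q,r}: F(q)=True q=True
s_3={q}: F(q)=True q=True
s_4={q,r}: F(q)=True q=True
s_5={r}: F(q)=False q=False
F(F(q)) holds; first witness at position 0.

Answer: 0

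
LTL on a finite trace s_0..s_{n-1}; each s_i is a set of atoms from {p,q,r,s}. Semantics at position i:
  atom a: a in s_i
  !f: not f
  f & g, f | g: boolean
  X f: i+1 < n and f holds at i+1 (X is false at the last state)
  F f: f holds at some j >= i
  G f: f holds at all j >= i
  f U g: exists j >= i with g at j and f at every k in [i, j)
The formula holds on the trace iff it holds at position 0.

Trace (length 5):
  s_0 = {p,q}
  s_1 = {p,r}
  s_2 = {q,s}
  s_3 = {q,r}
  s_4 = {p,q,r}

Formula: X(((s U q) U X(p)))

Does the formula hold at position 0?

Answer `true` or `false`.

s_0={p,q}: X(((s U q) U X(p)))=False ((s U q) U X(p))=True (s U q)=True s=False q=True X(p)=True p=True
s_1={p,r}: X(((s U q) U X(p)))=True ((s U q) U X(p))=False (s U q)=False s=False q=False X(p)=False p=True
s_2={q,s}: X(((s U q) U X(p)))=True ((s U q) U X(p))=True (s U q)=True s=True q=True X(p)=False p=False
s_3={q,r}: X(((s U q) U X(p)))=False ((s U q) U X(p))=True (s U q)=True s=False q=True X(p)=True p=False
s_4={p,q,r}: X(((s U q) U X(p)))=False ((s U q) U X(p))=False (s U q)=True s=False q=True X(p)=False p=True

Answer: false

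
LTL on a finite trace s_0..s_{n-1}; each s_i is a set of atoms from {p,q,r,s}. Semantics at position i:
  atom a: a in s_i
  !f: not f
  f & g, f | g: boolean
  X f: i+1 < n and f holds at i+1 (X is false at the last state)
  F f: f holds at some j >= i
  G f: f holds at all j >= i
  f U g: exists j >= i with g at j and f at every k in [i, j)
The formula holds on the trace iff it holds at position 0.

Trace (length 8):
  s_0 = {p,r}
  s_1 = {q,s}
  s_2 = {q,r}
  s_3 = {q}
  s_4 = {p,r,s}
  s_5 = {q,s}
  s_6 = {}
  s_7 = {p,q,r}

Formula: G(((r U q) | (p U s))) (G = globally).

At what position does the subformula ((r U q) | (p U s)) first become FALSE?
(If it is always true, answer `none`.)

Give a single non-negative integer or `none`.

s_0={p,r}: ((r U q) | (p U s))=True (r U q)=True r=True q=False (p U s)=True p=True s=False
s_1={q,s}: ((r U q) | (p U s))=True (r U q)=True r=False q=True (p U s)=True p=False s=True
s_2={q,r}: ((r U q) | (p U s))=True (r U q)=True r=True q=True (p U s)=False p=False s=False
s_3={q}: ((r U q) | (p U s))=True (r U q)=True r=False q=True (p U s)=False p=False s=False
s_4={p,r,s}: ((r U q) | (p U s))=True (r U q)=True r=True q=False (p U s)=True p=True s=True
s_5={q,s}: ((r U q) | (p U s))=True (r U q)=True r=False q=True (p U s)=True p=False s=True
s_6={}: ((r U q) | (p U s))=False (r U q)=False r=False q=False (p U s)=False p=False s=False
s_7={p,q,r}: ((r U q) | (p U s))=True (r U q)=True r=True q=True (p U s)=False p=True s=False
G(((r U q) | (p U s))) holds globally = False
First violation at position 6.

Answer: 6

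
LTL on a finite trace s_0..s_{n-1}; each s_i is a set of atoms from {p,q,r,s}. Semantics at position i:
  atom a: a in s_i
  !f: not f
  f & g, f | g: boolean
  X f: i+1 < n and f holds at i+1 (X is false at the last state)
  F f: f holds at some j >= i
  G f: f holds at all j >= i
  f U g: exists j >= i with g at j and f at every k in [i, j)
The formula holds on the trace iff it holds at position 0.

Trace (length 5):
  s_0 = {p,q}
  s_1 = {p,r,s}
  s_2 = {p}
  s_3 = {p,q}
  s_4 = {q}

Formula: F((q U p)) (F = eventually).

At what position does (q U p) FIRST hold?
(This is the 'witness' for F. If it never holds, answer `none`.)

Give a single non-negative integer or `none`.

s_0={p,q}: (q U p)=True q=True p=True
s_1={p,r,s}: (q U p)=True q=False p=True
s_2={p}: (q U p)=True q=False p=True
s_3={p,q}: (q U p)=True q=True p=True
s_4={q}: (q U p)=False q=True p=False
F((q U p)) holds; first witness at position 0.

Answer: 0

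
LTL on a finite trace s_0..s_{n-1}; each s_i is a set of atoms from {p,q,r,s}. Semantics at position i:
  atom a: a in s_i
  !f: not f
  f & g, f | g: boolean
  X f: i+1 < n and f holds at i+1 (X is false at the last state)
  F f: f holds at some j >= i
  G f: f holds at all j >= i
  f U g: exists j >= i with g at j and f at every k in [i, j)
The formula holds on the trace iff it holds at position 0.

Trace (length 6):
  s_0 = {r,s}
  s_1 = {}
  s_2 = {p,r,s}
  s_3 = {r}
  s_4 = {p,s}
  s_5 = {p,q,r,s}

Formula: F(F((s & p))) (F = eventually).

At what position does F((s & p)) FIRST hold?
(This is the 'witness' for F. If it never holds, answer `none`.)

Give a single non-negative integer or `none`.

Answer: 0

Derivation:
s_0={r,s}: F((s & p))=True (s & p)=False s=True p=False
s_1={}: F((s & p))=True (s & p)=False s=False p=False
s_2={p,r,s}: F((s & p))=True (s & p)=True s=True p=True
s_3={r}: F((s & p))=True (s & p)=False s=False p=False
s_4={p,s}: F((s & p))=True (s & p)=True s=True p=True
s_5={p,q,r,s}: F((s & p))=True (s & p)=True s=True p=True
F(F((s & p))) holds; first witness at position 0.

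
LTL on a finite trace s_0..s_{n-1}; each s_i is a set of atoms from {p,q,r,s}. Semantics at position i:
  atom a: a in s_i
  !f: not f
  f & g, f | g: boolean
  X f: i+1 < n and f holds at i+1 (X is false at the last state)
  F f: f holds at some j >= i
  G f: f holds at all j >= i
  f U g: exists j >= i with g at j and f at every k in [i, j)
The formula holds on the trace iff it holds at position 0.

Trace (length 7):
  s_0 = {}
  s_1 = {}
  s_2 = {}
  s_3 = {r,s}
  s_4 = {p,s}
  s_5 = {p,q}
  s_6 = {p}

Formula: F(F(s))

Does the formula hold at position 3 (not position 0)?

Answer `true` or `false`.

s_0={}: F(F(s))=True F(s)=True s=False
s_1={}: F(F(s))=True F(s)=True s=False
s_2={}: F(F(s))=True F(s)=True s=False
s_3={r,s}: F(F(s))=True F(s)=True s=True
s_4={p,s}: F(F(s))=True F(s)=True s=True
s_5={p,q}: F(F(s))=False F(s)=False s=False
s_6={p}: F(F(s))=False F(s)=False s=False
Evaluating at position 3: result = True

Answer: true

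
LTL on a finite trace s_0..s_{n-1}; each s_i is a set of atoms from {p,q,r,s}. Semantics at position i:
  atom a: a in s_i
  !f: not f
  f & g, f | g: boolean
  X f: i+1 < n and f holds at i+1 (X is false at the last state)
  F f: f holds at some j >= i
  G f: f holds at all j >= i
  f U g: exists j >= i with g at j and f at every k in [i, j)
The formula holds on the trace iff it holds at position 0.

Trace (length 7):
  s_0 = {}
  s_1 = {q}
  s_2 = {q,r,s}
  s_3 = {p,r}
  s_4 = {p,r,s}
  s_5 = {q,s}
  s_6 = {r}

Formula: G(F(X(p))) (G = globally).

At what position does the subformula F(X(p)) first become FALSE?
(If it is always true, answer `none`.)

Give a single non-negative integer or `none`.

s_0={}: F(X(p))=True X(p)=False p=False
s_1={q}: F(X(p))=True X(p)=False p=False
s_2={q,r,s}: F(X(p))=True X(p)=True p=False
s_3={p,r}: F(X(p))=True X(p)=True p=True
s_4={p,r,s}: F(X(p))=False X(p)=False p=True
s_5={q,s}: F(X(p))=False X(p)=False p=False
s_6={r}: F(X(p))=False X(p)=False p=False
G(F(X(p))) holds globally = False
First violation at position 4.

Answer: 4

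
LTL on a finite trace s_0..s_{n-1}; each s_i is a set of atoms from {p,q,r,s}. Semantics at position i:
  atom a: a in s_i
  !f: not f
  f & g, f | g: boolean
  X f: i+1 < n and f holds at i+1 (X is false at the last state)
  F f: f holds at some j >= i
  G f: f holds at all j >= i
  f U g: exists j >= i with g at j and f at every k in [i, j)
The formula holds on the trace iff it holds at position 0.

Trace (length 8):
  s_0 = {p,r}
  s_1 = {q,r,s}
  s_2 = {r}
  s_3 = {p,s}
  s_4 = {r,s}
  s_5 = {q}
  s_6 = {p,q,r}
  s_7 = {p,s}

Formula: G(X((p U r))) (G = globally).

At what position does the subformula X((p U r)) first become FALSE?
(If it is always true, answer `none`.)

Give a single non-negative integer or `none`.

s_0={p,r}: X((p U r))=True (p U r)=True p=True r=True
s_1={q,r,s}: X((p U r))=True (p U r)=True p=False r=True
s_2={r}: X((p U r))=True (p U r)=True p=False r=True
s_3={p,s}: X((p U r))=True (p U r)=True p=True r=False
s_4={r,s}: X((p U r))=False (p U r)=True p=False r=True
s_5={q}: X((p U r))=True (p U r)=False p=False r=False
s_6={p,q,r}: X((p U r))=False (p U r)=True p=True r=True
s_7={p,s}: X((p U r))=False (p U r)=False p=True r=False
G(X((p U r))) holds globally = False
First violation at position 4.

Answer: 4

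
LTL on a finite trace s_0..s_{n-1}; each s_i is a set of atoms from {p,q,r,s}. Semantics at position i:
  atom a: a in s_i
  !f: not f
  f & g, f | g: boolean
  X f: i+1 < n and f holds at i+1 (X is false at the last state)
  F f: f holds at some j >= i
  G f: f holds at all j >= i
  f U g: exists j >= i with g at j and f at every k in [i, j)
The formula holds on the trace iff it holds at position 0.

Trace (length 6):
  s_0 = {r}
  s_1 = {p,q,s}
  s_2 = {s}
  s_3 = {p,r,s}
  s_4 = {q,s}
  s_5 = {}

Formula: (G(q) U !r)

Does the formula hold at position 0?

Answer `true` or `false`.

s_0={r}: (G(q) U !r)=False G(q)=False q=False !r=False r=True
s_1={p,q,s}: (G(q) U !r)=True G(q)=False q=True !r=True r=False
s_2={s}: (G(q) U !r)=True G(q)=False q=False !r=True r=False
s_3={p,r,s}: (G(q) U !r)=False G(q)=False q=False !r=False r=True
s_4={q,s}: (G(q) U !r)=True G(q)=False q=True !r=True r=False
s_5={}: (G(q) U !r)=True G(q)=False q=False !r=True r=False

Answer: false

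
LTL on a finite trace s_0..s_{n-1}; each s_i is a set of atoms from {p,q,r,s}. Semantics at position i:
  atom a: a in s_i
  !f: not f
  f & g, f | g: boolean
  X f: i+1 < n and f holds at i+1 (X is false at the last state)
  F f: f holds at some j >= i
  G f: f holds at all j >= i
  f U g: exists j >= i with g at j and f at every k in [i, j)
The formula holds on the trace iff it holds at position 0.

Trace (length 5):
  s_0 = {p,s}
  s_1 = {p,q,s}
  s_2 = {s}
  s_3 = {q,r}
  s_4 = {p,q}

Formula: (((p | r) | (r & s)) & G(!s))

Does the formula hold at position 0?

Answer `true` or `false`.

Answer: false

Derivation:
s_0={p,s}: (((p | r) | (r & s)) & G(!s))=False ((p | r) | (r & s))=True (p | r)=True p=True r=False (r & s)=False s=True G(!s)=False !s=False
s_1={p,q,s}: (((p | r) | (r & s)) & G(!s))=False ((p | r) | (r & s))=True (p | r)=True p=True r=False (r & s)=False s=True G(!s)=False !s=False
s_2={s}: (((p | r) | (r & s)) & G(!s))=False ((p | r) | (r & s))=False (p | r)=False p=False r=False (r & s)=False s=True G(!s)=False !s=False
s_3={q,r}: (((p | r) | (r & s)) & G(!s))=True ((p | r) | (r & s))=True (p | r)=True p=False r=True (r & s)=False s=False G(!s)=True !s=True
s_4={p,q}: (((p | r) | (r & s)) & G(!s))=True ((p | r) | (r & s))=True (p | r)=True p=True r=False (r & s)=False s=False G(!s)=True !s=True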